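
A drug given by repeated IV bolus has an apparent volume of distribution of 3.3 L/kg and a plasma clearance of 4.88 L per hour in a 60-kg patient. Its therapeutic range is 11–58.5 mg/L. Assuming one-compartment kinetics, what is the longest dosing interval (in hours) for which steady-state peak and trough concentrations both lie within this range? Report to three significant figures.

Vd = 3.3 L/kg × 60 kg = 198.0 L
k = CL / Vd = 4.880 / 198.0 = 0.02465 h⁻¹
Between IV bolus doses, concentration decays as C = C₀·e^(−kτ), so C_peak/C_trough = e^(kτ).
τ_max = ln(C_peak/C_trough) / k = ln(58.5/11) / 0.02465 = 1.671 / 0.02465 = 67.79 h

67.8 h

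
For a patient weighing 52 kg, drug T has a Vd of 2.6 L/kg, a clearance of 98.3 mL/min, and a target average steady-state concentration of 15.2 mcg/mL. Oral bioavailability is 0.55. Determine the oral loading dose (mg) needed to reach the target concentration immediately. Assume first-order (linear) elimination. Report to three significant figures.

Vd = 2.6 L/kg × 52 kg = 135.2 L
Loading dose depends on Vd (not clearance): it fills the distribution volume.
LD = Vd × C / F = 135.2 × 15.20 / 0.55 = 3736 mg

3740 mg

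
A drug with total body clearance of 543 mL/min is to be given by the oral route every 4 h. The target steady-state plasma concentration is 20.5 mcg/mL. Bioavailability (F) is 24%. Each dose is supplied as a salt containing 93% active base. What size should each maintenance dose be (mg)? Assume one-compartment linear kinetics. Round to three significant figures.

CL = 543 mL/min × 60/1000 = 32.58 L/h
D = CL × Css × τ / F / S = 32.58 × 20.5 × 4 / 0.24 / 0.93 = 11970 mg

12000 mg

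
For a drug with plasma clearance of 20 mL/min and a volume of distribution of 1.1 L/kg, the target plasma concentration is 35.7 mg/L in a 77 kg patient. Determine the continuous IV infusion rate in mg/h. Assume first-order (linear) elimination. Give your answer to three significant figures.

CL = 20 mL/min = 20 × 0.06 = 1.200 L/h
Maintenance depends on clearance, not Vd — rate in must match rate out.
Rate = CL × Css = 1.200 × 35.7 = 42.84 mg/h

42.8 mg/h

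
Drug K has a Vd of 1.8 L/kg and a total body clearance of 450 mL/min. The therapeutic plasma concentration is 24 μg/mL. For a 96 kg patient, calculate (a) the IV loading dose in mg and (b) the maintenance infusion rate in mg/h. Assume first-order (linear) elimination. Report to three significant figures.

Vd(total) = 96 kg × 1.8 L/kg = 172.8 L
Loading: fill Vd to C_target → 172.8 L × 24 mg/L = 4147 mg
Convert clearance: 450 mL/min × 60 min/h ÷ 1000 mL/L = 27.00 L/h
Infusion rate = 27.00 L/h × 24 mg/L = 648.0 mg/h

(a) 4150 mg; (b) 648 mg/h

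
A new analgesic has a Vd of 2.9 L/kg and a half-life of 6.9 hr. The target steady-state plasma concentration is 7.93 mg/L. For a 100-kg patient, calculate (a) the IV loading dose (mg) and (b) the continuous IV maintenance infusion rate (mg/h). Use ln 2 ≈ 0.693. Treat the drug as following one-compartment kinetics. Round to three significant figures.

Vd = 2.9 L/kg × 100 kg = 290.0 L
LD = Vd × C = 290.0 × 7.93 = 2300 mg
CL = 0.693 × Vd / t½ = 0.693 × 290.0 / 6.9 = 29.13 L/h
Infusion rate = CL × Css = 29.13 × 7.93 = 231.0 mg/h

(a) 2300 mg; (b) 231 mg/h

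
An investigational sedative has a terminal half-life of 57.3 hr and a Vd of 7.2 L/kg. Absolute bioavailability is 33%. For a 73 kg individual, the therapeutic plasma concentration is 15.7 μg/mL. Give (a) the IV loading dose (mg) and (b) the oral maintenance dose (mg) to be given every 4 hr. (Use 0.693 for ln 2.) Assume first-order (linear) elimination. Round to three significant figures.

(a) 8250 mg; (b) 1210 mg

Vd(total) = 73 kg × 7.2 L/kg = 525.6 L
LD = Vd × C = 525.6 × 15.7 = 8252 mg
CL = 0.693 × Vd / t½ = 0.693 × 525.6 / 57.3 = 6.357 L/h
D = CL × Css × τ / F = 6.357 × 15.7 × 4 / 0.33 = 1210 mg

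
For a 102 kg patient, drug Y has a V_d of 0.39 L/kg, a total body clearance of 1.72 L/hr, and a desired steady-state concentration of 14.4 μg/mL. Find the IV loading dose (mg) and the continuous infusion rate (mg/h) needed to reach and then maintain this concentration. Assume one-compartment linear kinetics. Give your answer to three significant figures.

(a) 573 mg; (b) 24.8 mg/h

Vd = 0.39 L/kg × 102 kg = 39.78 L
LD = Vd · C_target = 39.78 × 14.4 = 572.8 mg
Maintenance: replace elimination → rate = CL × Css = 1.720 × 14.4 = 24.77 mg/h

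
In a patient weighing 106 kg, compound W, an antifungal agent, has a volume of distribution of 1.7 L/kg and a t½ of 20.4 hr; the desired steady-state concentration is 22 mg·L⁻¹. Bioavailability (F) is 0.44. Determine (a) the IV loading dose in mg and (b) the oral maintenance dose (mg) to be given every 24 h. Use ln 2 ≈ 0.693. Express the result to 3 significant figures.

Vd(total) = 106 kg × 1.7 L/kg = 180.2 L
LD = Vd × C = 180.2 × 22 = 3964 mg
CL = 0.693 × Vd / t½ = 0.693 × 180.2 / 20.4 = 6.122 L/h
D = CL × Css × τ / F = 6.122 × 22 × 24 / 0.44 = 7346 mg

(a) 3960 mg; (b) 7350 mg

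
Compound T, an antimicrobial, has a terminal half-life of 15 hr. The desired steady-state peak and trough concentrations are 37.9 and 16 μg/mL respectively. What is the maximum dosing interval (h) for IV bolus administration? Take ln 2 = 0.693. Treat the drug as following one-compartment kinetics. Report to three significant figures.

18.7 h

k = 0.693 / t½ = 0.693 / 15 = 0.04620 h⁻¹
Between IV bolus doses, concentration decays as C = C₀·e^(−kτ), so C_peak/C_trough = e^(kτ).
τ_max = ln(C_peak/C_trough) / k = ln(37.9/16) / 0.04620 = 0.8624 / 0.04620 = 18.67 h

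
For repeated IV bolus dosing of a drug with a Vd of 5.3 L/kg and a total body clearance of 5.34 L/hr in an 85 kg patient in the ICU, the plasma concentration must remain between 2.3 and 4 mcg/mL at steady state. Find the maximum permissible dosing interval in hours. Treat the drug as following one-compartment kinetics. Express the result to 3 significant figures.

Vd(total) = 85 kg × 5.3 L/kg = 450.5 L
k = CL / Vd = 5.340 / 450.5 = 0.01185 h⁻¹
Between IV bolus doses, concentration decays as C = C₀·e^(−kτ), so C_peak/C_trough = e^(kτ).
τ_max = ln(C_peak/C_trough) / k = ln(4/2.3) / 0.01185 = 0.5534 / 0.01185 = 46.70 h

46.7 h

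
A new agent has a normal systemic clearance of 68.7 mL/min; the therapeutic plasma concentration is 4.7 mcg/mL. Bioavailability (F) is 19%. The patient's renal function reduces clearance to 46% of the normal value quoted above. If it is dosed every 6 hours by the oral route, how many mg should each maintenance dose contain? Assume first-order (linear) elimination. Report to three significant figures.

CL = 68.7 mL/min = 68.7 × 0.06 = 4.122 L/h
Patient clearance = 0.46 × 4.122 = 1.896 L/h
D = CL × Css × τ / F = 1.896 × 4.7 × 6 / 0.19 = 281.4 mg

281 mg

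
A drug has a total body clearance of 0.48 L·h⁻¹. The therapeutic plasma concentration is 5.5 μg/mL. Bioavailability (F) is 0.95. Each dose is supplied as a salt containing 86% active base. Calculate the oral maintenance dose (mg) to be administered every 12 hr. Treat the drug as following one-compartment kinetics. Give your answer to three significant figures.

38.8 mg

At steady state, dose per interval replaces the amount cleared in that interval: F·S·D/τ = CL·Css.
D = CL × Css × τ / F / S = 0.4800 × 5.5 × 12 / 0.95 / 0.86 = 38.78 mg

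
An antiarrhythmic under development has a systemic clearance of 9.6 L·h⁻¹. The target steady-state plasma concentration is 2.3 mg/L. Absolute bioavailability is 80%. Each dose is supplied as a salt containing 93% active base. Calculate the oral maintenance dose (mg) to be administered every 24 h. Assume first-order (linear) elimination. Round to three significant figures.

At steady state, dose per interval replaces the amount cleared in that interval: F·S·D/τ = CL·Css.
D = CL × Css × τ / F / S = 9.600 × 2.3 × 24 / 0.8 / 0.93 = 712.3 mg

712 mg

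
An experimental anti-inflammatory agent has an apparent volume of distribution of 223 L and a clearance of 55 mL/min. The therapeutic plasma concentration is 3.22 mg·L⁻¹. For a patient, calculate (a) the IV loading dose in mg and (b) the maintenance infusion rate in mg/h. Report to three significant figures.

(a) 718 mg; (b) 10.6 mg/h

Loading: fill Vd to C_target → 223.0 L × 3.22 mg/L = 718.1 mg
Convert clearance: 55 mL/min × 60 min/h ÷ 1000 mL/L = 3.300 L/h
Maintenance: replace elimination → rate = CL × Css = 3.300 × 3.22 = 10.63 mg/h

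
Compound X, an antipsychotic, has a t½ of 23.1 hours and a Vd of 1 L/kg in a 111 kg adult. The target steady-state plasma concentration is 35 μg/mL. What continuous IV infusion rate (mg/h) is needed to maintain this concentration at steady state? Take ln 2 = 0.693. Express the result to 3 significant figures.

Vd = 1 L/kg × 111 kg = 111.0 L
k = 0.693/23.1 = 0.03000 h⁻¹, so CL = k·Vd = 0.03000 × 111.0 = 3.330 L/h
Infusion rate = CL × Css = 3.330 × 35 = 116.6 mg/h

117 mg/h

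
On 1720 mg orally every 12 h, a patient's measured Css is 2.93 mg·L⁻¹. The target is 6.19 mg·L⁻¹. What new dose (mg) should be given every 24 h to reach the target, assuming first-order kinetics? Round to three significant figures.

7270 mg

For first-order elimination, Css ∝ F·D/(CL·τ); F and CL are unchanged, so Css ∝ D/τ.
D₂ = D₁ × (Css,target / Css,current) × (τ₂/τ₁) = 1720 × (6.19/2.93) × (24/12) = 7267 mg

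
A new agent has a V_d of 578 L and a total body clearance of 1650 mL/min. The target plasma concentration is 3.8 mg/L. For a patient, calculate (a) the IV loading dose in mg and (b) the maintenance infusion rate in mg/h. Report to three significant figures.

(a) 2200 mg; (b) 376 mg/h

Loading dose = Vd × C = 578.0 × 3.8 = 2196 mg
CL = 1650 mL/min × 60/1000 = 99.00 L/h
Infusion rate = 99.00 L/h × 3.8 mg/L = 376.2 mg/h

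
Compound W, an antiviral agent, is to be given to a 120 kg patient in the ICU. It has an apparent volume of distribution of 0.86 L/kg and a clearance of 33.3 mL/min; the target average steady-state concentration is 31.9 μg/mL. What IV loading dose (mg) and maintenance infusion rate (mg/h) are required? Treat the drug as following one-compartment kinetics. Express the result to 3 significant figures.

Total Vd = 0.86 × 120 = 103.2 L
Loading: fill Vd to C_target → 103.2 L × 31.9 mg/L = 3292 mg
CL = 33.3 mL/min = 33.3 × 0.06 = 1.998 L/h
Maintenance infusion rate = CL × Css = 1.998 × 31.9 = 63.74 mg/h

(a) 3290 mg; (b) 63.7 mg/h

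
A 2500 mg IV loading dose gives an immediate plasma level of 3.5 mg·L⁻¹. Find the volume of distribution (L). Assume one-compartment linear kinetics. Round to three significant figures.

714 L

Immediately after an IV bolus, C₀ = Dose / Vd, so Vd = Dose / C₀.
Vd = 2500 / 3.5 = 714.3 L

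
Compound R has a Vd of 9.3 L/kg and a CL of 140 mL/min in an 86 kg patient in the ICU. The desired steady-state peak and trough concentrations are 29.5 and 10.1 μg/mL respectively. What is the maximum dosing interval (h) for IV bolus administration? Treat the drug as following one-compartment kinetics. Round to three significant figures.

102 h

Total Vd = 9.3 × 86 = 799.8 L
CL = 140 mL/min × 60/1000 = 8.400 L/h
k = CL / Vd = 8.400 / 799.8 = 0.01050 h⁻¹
Between IV bolus doses, concentration decays as C = C₀·e^(−kτ), so C_peak/C_trough = e^(kτ).
τ_max = ln(C_peak/C_trough) / k = ln(29.5/10.1) / 0.01050 = 1.072 / 0.01050 = 102.1 h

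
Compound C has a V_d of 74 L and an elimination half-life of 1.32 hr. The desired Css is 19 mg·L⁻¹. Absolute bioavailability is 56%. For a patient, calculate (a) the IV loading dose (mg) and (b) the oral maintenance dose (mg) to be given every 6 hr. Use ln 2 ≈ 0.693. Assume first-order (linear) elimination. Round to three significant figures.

LD = Vd × C = 74.00 × 19 = 1406 mg
CL = 0.693 × Vd / t½ = 0.693 × 74.00 / 1.32 = 38.85 L/h
D = CL × Css × τ / F = 38.85 × 19 × 6 / 0.56 = 7909 mg

(a) 1410 mg; (b) 7910 mg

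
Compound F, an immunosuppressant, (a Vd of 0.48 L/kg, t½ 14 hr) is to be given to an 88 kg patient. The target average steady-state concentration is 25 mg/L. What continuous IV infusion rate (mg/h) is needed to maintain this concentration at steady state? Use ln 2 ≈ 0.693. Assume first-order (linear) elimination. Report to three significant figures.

Total Vd = 0.48 × 88 = 42.24 L
k = 0.693/14 = 0.04950 h⁻¹, so CL = k·Vd = 0.04950 × 42.24 = 2.091 L/h
Infusion rate = CL × Css = 2.091 × 25 = 52.28 mg/h

52.3 mg/h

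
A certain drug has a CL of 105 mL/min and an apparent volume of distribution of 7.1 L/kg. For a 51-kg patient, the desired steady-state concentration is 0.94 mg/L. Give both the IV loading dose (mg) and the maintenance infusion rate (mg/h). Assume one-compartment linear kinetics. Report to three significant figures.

(a) 340 mg; (b) 5.92 mg/h

Total Vd = 7.1 × 51 = 362.1 L
LD = Vd · C_target = 362.1 × 0.94 = 340.4 mg
Convert clearance: 105 mL/min × 60 min/h ÷ 1000 mL/L = 6.300 L/h
Maintenance infusion rate = CL × Css = 6.300 × 0.94 = 5.922 mg/h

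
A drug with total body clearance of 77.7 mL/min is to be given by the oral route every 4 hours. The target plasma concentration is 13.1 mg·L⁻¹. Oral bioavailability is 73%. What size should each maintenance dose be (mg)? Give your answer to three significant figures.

Convert clearance: 77.7 mL/min × 60 min/h ÷ 1000 mL/L = 4.662 L/h
D = CL × Css × τ / F = 4.662 × 13.1 × 4 / 0.73 = 334.6 mg

335 mg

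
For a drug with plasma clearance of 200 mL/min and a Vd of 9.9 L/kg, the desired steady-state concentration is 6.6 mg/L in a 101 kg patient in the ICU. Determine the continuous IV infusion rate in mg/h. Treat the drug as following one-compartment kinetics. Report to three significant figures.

CL = 200 mL/min × 60/1000 = 12.00 L/h
Vd does not affect the maintenance rate; only clearance governs steady-state input.
Rate = CL × Css = 12.00 × 6.6 = 79.20 mg/h

79.2 mg/h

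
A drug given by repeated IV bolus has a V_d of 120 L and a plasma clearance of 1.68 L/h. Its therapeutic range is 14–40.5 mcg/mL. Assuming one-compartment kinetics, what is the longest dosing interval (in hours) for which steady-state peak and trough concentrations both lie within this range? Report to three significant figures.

75.9 h

k = CL / Vd = 1.680 / 120.0 = 0.01400 h⁻¹
Between IV bolus doses, concentration decays as C = C₀·e^(−kτ), so C_peak/C_trough = e^(kτ).
τ_max = ln(C_peak/C_trough) / k = ln(40.5/14) / 0.01400 = 1.062 / 0.01400 = 75.86 h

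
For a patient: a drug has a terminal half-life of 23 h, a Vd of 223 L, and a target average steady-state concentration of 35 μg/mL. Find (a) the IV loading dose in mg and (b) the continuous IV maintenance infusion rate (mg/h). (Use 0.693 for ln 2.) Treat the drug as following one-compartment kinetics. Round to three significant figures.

(a) 7810 mg; (b) 235 mg/h

LD = Vd × C = 223.0 × 35 = 7805 mg
CL = 0.693 × Vd / t½ = 0.693 × 223.0 / 23 = 6.719 L/h
Infusion rate = CL × Css = 6.719 × 35 = 235.2 mg/h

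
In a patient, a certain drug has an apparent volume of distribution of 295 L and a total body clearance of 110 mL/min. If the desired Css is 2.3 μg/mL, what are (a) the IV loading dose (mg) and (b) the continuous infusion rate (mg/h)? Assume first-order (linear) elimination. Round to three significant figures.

LD = Vd · C_target = 295.0 × 2.3 = 678.5 mg
CL = 110 mL/min × 60/1000 = 6.600 L/h
Maintenance infusion rate = CL × Css = 6.600 × 2.3 = 15.18 mg/h

(a) 679 mg; (b) 15.2 mg/h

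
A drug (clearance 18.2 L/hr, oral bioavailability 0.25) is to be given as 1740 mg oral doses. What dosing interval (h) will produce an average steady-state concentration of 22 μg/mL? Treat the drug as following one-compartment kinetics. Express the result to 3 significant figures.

1.09 h

F·D/τ = CL·Css → τ = F·D / (CL·Css).
τ = 0.25 × 1740 / (18.2 × 22) = 1.086 h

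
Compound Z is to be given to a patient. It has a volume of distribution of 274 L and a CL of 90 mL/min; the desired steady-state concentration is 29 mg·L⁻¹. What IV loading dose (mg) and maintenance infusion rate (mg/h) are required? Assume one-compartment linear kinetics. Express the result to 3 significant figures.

(a) 7950 mg; (b) 157 mg/h

Loading dose = Vd × C = 274.0 × 29 = 7946 mg
CL = 90 mL/min = 90 × 0.06 = 5.400 L/h
Maintenance: replace elimination → rate = CL × Css = 5.400 × 29 = 156.6 mg/h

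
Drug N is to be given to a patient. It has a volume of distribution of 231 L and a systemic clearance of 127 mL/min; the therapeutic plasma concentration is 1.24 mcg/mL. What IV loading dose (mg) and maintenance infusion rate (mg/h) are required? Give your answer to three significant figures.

Loading: fill Vd to C_target → 231.0 L × 1.24 mg/L = 286.4 mg
CL = 127 mL/min = 127 × 0.06 = 7.620 L/h
Maintenance infusion rate = CL × Css = 7.620 × 1.24 = 9.449 mg/h

(a) 286 mg; (b) 9.45 mg/h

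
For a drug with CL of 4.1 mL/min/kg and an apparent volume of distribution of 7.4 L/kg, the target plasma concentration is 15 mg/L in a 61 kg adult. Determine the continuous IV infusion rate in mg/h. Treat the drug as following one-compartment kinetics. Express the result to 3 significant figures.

225 mg/h

CL = 4.1 mL/min/kg × 61 kg = 250.1 mL/min = 250.1 × 60/1000 = 15.01 L/h
Rate = CL × Css = 15.01 × 15 = 225.2 mg/h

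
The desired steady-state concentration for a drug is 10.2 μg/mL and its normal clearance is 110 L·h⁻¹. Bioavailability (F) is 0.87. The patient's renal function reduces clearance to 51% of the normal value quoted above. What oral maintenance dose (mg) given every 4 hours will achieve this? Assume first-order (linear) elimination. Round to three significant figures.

2630 mg

Patient clearance = 0.51 × 110.0 = 56.10 L/h
At steady state, dose per interval replaces the amount cleared in that interval: F·D/τ = CL·Css.
D = CL × Css × τ / F = 56.10 × 10.2 × 4 / 0.87 = 2631 mg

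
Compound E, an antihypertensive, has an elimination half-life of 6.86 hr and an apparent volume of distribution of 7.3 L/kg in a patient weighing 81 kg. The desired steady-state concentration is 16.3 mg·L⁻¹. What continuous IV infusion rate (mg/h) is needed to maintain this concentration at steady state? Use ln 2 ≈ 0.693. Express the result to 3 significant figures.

Total Vd = 7.3 × 81 = 591.3 L
CL = ln 2 · Vd / t½ = 0.693 × 591.3 / 6.86 = 59.73 L/h
Infusion rate = CL × Css = 59.73 × 16.3 = 973.6 mg/h

974 mg/h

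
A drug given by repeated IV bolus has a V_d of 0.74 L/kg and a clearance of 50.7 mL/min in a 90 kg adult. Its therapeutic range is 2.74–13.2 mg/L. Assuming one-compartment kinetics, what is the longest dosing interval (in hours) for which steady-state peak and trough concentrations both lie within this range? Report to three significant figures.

34.4 h

Vd = 0.74 L/kg × 90 kg = 66.60 L
Convert clearance: 50.7 mL/min × 60 min/h ÷ 1000 mL/L = 3.042 L/h
k = CL / Vd = 3.042 / 66.60 = 0.04568 h⁻¹
Between IV bolus doses, concentration decays as C = C₀·e^(−kτ), so C_peak/C_trough = e^(kτ).
τ_max = ln(C_peak/C_trough) / k = ln(13.2/2.74) / 0.04568 = 1.572 / 0.04568 = 34.41 h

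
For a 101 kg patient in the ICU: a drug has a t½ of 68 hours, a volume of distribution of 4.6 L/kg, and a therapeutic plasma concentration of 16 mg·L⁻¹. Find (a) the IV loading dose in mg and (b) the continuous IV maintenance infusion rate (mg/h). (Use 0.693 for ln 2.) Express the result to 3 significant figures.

(a) 7430 mg; (b) 75.8 mg/h

Vd = 4.6 L/kg × 101 kg = 464.6 L
LD = Vd × C = 464.6 × 16 = 7434 mg
CL = 0.693 × Vd / t½ = 0.693 × 464.6 / 68 = 4.735 L/h
Infusion rate = CL × Css = 4.735 × 16 = 75.76 mg/h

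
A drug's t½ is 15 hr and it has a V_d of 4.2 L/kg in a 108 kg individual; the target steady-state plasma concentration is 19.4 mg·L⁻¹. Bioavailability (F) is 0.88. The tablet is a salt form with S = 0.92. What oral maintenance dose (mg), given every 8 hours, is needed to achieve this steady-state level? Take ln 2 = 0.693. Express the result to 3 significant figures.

Vd(total) = 108 kg × 4.2 L/kg = 453.6 L
CL = 0.693 × Vd / t½ = 0.693 × 453.6 / 15 = 20.96 L/h
D = CL × Css × τ / F / S = 20.96 × 19.4 × 8 / 0.88 / 0.92 = 4018 mg

4020 mg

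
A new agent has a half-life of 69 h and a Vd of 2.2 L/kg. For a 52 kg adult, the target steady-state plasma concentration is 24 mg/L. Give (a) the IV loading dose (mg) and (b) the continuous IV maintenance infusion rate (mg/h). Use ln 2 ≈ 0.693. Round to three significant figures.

Vd = 2.2 L/kg × 52 kg = 114.4 L
LD = Vd × C = 114.4 × 24 = 2746 mg
CL = 0.693 × Vd / t½ = 0.693 × 114.4 / 69 = 1.149 L/h
Infusion rate = CL × Css = 1.149 × 24 = 27.58 mg/h

(a) 2750 mg; (b) 27.6 mg/h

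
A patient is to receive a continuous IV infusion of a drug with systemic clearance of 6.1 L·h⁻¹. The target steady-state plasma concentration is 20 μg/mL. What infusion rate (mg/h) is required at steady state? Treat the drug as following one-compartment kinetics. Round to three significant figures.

Infusion rate = CL · Css = 6.100 L/h × 20 mg/L = 122.0 mg/h

122 mg/h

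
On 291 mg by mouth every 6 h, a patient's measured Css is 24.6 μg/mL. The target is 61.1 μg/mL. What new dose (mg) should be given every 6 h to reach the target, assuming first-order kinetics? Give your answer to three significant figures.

With linear kinetics, Css is proportional to dose rate (D/τ) at fixed clearance.
D₂ = D₁ × (Css,target / Css,current) = 291 × 61.1/24.6 = 722.8 mg

723 mg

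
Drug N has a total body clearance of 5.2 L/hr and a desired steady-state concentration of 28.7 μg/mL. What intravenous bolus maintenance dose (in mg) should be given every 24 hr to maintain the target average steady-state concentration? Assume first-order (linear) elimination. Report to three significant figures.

3580 mg

At steady state, dose per interval replaces the amount cleared in that interval: D/τ = CL·Css.
D = CL × Css × τ = 5.200 × 28.7 × 24 = 3582 mg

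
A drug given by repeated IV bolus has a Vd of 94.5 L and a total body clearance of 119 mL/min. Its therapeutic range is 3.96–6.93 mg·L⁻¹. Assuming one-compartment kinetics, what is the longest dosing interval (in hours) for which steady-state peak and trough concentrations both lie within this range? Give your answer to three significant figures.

CL = 119 mL/min × 60/1000 = 7.140 L/h
k = CL / Vd = 7.140 / 94.50 = 0.07556 h⁻¹
Between IV bolus doses, concentration decays as C = C₀·e^(−kτ), so C_peak/C_trough = e^(kτ).
τ_max = ln(C_peak/C_trough) / k = ln(6.93/3.96) / 0.07556 = 0.5596 / 0.07556 = 7.406 h

7.41 h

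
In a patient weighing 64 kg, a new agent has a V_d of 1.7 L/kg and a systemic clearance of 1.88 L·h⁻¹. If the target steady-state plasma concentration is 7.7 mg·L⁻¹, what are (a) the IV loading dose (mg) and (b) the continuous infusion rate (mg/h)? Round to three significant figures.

(a) 838 mg; (b) 14.5 mg/h

Vd(total) = 64 kg × 1.7 L/kg = 108.8 L
LD = Vd · C_target = 108.8 × 7.7 = 837.8 mg
Infusion rate = 1.880 L/h × 7.7 mg/L = 14.48 mg/h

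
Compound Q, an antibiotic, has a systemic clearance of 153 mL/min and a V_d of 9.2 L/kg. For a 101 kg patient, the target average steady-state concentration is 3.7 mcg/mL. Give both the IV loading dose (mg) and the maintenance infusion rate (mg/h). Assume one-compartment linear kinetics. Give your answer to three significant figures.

(a) 3440 mg; (b) 34.0 mg/h

Vd = 9.2 L/kg × 101 kg = 929.2 L
Loading: fill Vd to C_target → 929.2 L × 3.7 mg/L = 3438 mg
Convert clearance: 153 mL/min × 60 min/h ÷ 1000 mL/L = 9.180 L/h
Infusion rate = 9.180 L/h × 3.7 mg/L = 33.97 mg/h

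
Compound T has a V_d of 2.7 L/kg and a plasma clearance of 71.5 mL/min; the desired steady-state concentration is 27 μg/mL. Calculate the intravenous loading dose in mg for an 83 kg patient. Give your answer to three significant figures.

6050 mg

Total Vd = 2.7 × 83 = 224.1 L
The loading dose fills Vd to the target concentration.
LD = Vd × C = 224.1 × 27.00 = 6051 mg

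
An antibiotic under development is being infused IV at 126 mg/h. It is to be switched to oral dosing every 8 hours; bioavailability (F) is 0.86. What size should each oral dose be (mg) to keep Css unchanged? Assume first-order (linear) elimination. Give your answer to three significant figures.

To maintain the same Css, the systemic dosing rate must be unchanged: F·D/τ = infusion rate.
D = rate × τ / F = 126 × 8 / 0.86 = 1172 mg

1170 mg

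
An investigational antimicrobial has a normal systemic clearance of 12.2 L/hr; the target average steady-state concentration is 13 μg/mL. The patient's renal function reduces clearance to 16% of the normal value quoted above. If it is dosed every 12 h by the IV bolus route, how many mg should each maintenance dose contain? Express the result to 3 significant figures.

305 mg

Patient clearance = 0.16 × 12.20 = 1.952 L/h
D = CL × Css × τ = 1.952 × 13 × 12 = 304.5 mg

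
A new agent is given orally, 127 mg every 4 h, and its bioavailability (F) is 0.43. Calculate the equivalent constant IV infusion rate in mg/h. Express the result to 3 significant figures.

13.7 mg/h

Equivalent systemic input: infusion rate = F·D/τ.
Rate = 0.43 × 127 / 4 = 13.65 mg/h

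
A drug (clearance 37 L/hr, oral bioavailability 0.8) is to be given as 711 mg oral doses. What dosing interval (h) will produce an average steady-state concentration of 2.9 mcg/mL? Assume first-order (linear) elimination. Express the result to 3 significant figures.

F·D/τ = CL·Css → τ = F·D / (CL·Css).
τ = 0.8 × 711 / (37 × 2.9) = 5.301 h

5.30 h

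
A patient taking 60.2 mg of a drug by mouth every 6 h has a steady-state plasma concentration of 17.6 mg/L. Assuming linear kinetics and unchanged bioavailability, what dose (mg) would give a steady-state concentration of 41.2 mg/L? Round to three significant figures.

141 mg

With linear kinetics, Css is proportional to dose rate (D/τ) at fixed clearance.
D₂ = D₁ × (Css,target / Css,current) = 60.2 × 41.2/17.6 = 140.9 mg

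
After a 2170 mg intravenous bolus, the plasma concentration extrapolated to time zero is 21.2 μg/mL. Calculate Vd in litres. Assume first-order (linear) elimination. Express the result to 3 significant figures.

Immediately after an IV bolus, C₀ = Dose / Vd, so Vd = Dose / C₀.
Vd = 2170 / 21.2 = 102.4 L

102 L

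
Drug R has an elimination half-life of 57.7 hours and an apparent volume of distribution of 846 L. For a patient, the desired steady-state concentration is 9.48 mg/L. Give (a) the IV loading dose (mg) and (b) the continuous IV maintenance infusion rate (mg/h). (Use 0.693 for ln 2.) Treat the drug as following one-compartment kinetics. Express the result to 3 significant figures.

LD = Vd × C = 846.0 × 9.48 = 8020 mg
CL = 0.693 × Vd / t½ = 0.693 × 846.0 / 57.7 = 10.16 L/h
Infusion rate = CL × Css = 10.16 × 9.48 = 96.32 mg/h

(a) 8020 mg; (b) 96.3 mg/h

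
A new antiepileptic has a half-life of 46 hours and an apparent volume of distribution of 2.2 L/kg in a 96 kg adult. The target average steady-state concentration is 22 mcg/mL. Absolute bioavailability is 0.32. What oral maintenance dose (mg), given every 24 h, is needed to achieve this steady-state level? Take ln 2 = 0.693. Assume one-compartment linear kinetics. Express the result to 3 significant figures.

5250 mg

Vd = 2.2 L/kg × 96 kg = 211.2 L
CL = ln 2 · Vd / t½ = 0.693 × 211.2 / 46 = 3.182 L/h
D = CL × Css × τ / F = 3.182 × 22 × 24 / 0.32 = 5250 mg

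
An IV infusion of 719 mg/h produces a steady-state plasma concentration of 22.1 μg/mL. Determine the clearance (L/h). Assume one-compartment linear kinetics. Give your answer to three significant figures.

32.5 L/h

At steady state, infusion rate = CL × Css, so CL = rate / Css.
CL = 719 / 22.1 = 32.53 L/h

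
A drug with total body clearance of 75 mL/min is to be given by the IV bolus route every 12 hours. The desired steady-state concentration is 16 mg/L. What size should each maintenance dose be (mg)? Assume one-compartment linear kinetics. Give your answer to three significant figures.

864 mg

CL = 75 mL/min × 60/1000 = 4.500 L/h
At steady state, dose per interval replaces the amount cleared in that interval: D/τ = CL·Css.
D = CL × Css × τ = 4.500 × 16 × 12 = 864.0 mg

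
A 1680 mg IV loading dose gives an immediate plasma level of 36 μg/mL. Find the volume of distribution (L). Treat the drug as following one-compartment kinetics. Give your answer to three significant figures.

Immediately after an IV bolus, C₀ = Dose / Vd, so Vd = Dose / C₀.
Vd = 1680 / 36 = 46.67 L

46.7 L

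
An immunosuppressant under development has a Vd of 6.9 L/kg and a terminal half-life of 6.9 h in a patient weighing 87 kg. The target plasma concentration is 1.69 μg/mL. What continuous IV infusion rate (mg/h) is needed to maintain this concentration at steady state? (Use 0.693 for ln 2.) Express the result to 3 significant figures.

102 mg/h

Vd(total) = 87 kg × 6.9 L/kg = 600.3 L
CL = ln 2 · Vd / t½ = 0.693 × 600.3 / 6.9 = 60.29 L/h
Infusion rate = CL × Css = 60.29 × 1.69 = 101.9 mg/h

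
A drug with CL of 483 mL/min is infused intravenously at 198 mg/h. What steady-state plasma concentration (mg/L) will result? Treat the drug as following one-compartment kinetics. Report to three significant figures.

CL = 483 mL/min = 483 × 0.06 = 28.98 L/h
Css = rate / CL = 198 / 28.98 = 6.832 mg/L

6.83 mg/L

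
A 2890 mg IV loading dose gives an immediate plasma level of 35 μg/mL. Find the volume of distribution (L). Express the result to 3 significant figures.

Immediately after an IV bolus, C₀ = Dose / Vd, so Vd = Dose / C₀.
Vd = 2890 / 35 = 82.57 L

82.6 L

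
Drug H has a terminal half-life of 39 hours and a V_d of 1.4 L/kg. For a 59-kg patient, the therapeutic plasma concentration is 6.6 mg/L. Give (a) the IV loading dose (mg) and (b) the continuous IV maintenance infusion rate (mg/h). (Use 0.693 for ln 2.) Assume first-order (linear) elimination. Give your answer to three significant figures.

(a) 545 mg; (b) 9.69 mg/h

Vd = 1.4 L/kg × 59 kg = 82.60 L
LD = Vd × C = 82.60 × 6.6 = 545.2 mg
CL = 0.693 × Vd / t½ = 0.693 × 82.60 / 39 = 1.468 L/h
Infusion rate = CL × Css = 1.468 × 6.6 = 9.689 mg/h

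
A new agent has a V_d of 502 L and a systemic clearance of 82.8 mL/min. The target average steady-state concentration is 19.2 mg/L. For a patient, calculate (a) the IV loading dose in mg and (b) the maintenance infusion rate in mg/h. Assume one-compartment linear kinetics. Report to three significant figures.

(a) 9640 mg; (b) 95.4 mg/h

Loading: fill Vd to C_target → 502.0 L × 19.2 mg/L = 9638 mg
Convert clearance: 82.8 mL/min × 60 min/h ÷ 1000 mL/L = 4.968 L/h
Infusion rate = 4.968 L/h × 19.2 mg/L = 95.39 mg/h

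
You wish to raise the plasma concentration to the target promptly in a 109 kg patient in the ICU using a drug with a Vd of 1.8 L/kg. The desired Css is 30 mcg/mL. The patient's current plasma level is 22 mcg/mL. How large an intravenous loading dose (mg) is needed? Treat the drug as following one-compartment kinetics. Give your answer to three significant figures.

1570 mg

Total Vd = 1.8 × 109 = 196.2 L
Concentration deficit ΔC = 30 − 22 = 8.000 mg/L
LD = Vd × ΔC = 196.2 × 8.000 = 1570 mg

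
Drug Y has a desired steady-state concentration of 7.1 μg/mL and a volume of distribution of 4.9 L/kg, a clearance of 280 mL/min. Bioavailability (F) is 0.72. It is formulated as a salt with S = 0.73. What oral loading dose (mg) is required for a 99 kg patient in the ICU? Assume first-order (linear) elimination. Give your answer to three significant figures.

6550 mg

Vd = 4.9 L/kg × 99 kg = 485.1 L
Loading dose depends on Vd (not clearance): it fills the distribution volume.
LD = Vd × C / F / S = 485.1 × 7.100 / 0.72 / 0.73 = 6553 mg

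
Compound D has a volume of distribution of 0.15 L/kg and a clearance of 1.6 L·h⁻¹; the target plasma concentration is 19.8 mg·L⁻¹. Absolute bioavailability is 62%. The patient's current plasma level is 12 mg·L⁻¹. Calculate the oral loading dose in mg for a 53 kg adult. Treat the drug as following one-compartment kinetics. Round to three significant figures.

Total Vd = 0.15 × 53 = 7.950 L
The loading dose fills Vd to the target concentration.
Concentration deficit ΔC = 19.8 − 12 = 7.800 mg/L
LD = Vd × ΔC / F = 7.950 × 7.800 / 0.62 = 100.0 mg

100 mg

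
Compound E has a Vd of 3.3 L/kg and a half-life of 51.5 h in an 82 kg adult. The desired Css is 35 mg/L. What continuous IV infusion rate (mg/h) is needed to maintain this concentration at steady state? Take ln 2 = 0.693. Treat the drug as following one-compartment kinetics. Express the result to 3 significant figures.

Vd = 3.3 L/kg × 82 kg = 270.6 L
CL = 0.693 × Vd / t½ = 0.693 × 270.6 / 51.5 = 3.641 L/h
Infusion rate = CL × Css = 3.641 × 35 = 127.4 mg/h

127 mg/h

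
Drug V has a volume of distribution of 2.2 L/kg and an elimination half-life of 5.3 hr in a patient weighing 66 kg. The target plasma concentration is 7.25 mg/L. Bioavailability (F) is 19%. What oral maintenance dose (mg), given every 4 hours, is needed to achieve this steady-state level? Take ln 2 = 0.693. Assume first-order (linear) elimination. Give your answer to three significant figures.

2900 mg

Total Vd = 2.2 × 66 = 145.2 L
CL = 0.693 × Vd / t½ = 0.693 × 145.2 / 5.3 = 18.99 L/h
D = CL × Css × τ / F = 18.99 × 7.25 × 4 / 0.19 = 2898 mg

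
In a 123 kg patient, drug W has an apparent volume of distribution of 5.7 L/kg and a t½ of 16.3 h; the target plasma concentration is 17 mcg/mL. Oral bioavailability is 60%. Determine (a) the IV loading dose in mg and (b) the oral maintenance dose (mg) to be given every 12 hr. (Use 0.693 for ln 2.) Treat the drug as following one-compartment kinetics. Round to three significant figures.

(a) 11900 mg; (b) 10100 mg

Vd = 5.7 L/kg × 123 kg = 701.1 L
LD = Vd × C = 701.1 × 17 = 11920 mg
CL = 0.693 × Vd / t½ = 0.693 × 701.1 / 16.3 = 29.81 L/h
D = CL × Css × τ / F = 29.81 × 17 × 12 / 0.6 = 10140 mg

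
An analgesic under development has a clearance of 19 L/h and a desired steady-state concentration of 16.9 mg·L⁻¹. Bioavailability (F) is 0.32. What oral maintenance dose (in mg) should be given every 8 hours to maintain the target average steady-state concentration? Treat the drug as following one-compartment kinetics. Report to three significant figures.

At steady state, dose per interval replaces the amount cleared in that interval: F·D/τ = CL·Css.
D = CL × Css × τ / F = 19.00 × 16.9 × 8 / 0.32 = 8028 mg

8030 mg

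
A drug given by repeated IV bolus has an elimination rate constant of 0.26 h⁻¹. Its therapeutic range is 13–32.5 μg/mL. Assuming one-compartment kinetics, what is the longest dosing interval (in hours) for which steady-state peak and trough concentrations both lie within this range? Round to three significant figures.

3.52 h

Between IV bolus doses, concentration decays as C = C₀·e^(−kτ), so C_peak/C_trough = e^(kτ).
τ_max = ln(C_peak/C_trough) / k = ln(32.5/13) / 0.2600 = 0.9163 / 0.2600 = 3.524 h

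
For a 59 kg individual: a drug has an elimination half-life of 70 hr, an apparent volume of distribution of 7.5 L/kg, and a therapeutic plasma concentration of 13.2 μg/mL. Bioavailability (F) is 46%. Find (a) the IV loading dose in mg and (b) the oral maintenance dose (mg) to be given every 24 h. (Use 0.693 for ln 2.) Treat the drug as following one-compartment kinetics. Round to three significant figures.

Total Vd = 7.5 × 59 = 442.5 L
LD = Vd × C = 442.5 × 13.2 = 5841 mg
CL = 0.693 × Vd / t½ = 0.693 × 442.5 / 70 = 4.381 L/h
D = CL × Css × τ / F = 4.381 × 13.2 × 24 / 0.46 = 3017 mg

(a) 5840 mg; (b) 3020 mg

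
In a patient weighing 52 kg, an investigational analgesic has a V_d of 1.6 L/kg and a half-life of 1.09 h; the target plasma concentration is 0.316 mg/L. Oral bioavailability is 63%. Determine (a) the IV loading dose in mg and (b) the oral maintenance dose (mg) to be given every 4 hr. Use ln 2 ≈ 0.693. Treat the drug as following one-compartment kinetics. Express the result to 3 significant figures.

(a) 26.3 mg; (b) 106 mg

Total Vd = 1.6 × 52 = 83.20 L
LD = Vd × C = 83.20 × 0.316 = 26.29 mg
CL = 0.693 × Vd / t½ = 0.693 × 83.20 / 1.09 = 52.90 L/h
D = CL × Css × τ / F = 52.90 × 0.316 × 4 / 0.63 = 106.1 mg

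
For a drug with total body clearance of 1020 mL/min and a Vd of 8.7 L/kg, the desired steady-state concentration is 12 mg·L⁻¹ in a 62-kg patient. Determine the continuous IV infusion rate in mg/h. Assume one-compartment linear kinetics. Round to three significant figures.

734 mg/h

CL = 1020 mL/min × 60/1000 = 61.20 L/h
Rate = CL × Css = 61.20 × 12 = 734.4 mg/h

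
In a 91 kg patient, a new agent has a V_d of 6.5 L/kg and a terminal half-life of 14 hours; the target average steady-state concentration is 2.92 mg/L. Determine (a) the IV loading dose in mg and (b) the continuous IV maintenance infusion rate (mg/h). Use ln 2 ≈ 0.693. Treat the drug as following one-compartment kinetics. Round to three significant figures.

Total Vd = 6.5 × 91 = 591.5 L
LD = Vd × C = 591.5 × 2.92 = 1727 mg
CL = 0.693 × Vd / t½ = 0.693 × 591.5 / 14 = 29.28 L/h
Infusion rate = CL × Css = 29.28 × 2.92 = 85.50 mg/h

(a) 1730 mg; (b) 85.5 mg/h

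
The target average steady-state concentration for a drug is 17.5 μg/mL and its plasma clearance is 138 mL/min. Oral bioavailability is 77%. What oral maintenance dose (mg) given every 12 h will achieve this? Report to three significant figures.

CL = 138 mL/min × 60/1000 = 8.280 L/h
D = CL × Css × τ / F = 8.280 × 17.5 × 12 / 0.77 = 2258 mg

2260 mg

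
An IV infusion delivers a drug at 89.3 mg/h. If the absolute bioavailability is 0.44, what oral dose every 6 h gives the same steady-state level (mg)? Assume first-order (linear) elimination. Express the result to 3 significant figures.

1220 mg

To maintain the same Css, the systemic dosing rate must be unchanged: F·D/τ = infusion rate.
D = rate × τ / F = 89.3 × 6 / 0.44 = 1218 mg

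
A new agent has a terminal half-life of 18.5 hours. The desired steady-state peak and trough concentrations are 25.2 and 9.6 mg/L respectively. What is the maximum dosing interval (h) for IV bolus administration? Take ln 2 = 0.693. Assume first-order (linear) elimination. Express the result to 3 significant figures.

25.8 h

k = 0.693 / t½ = 0.693 / 18.5 = 0.03746 h⁻¹
Between IV bolus doses, concentration decays as C = C₀·e^(−kτ), so C_peak/C_trough = e^(kτ).
τ_max = ln(C_peak/C_trough) / k = ln(25.2/9.6) / 0.03746 = 0.9651 / 0.03746 = 25.76 h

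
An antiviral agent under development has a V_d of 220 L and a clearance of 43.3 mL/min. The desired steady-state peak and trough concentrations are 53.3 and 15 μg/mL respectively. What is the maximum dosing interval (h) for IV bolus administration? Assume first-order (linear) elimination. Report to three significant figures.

107 h

Convert clearance: 43.3 mL/min × 60 min/h ÷ 1000 mL/L = 2.598 L/h
k = CL / Vd = 2.598 / 220.0 = 0.01181 h⁻¹
Between IV bolus doses, concentration decays as C = C₀·e^(−kτ), so C_peak/C_trough = e^(kτ).
τ_max = ln(C_peak/C_trough) / k = ln(53.3/15) / 0.01181 = 1.268 / 0.01181 = 107.4 h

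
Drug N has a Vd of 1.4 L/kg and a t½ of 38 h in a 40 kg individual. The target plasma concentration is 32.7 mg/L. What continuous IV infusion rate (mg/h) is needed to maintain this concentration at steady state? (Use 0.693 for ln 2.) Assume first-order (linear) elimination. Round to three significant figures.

Total Vd = 1.4 × 40 = 56.00 L
CL = 0.693 × Vd / t½ = 0.693 × 56.00 / 38 = 1.021 L/h
Infusion rate = CL × Css = 1.021 × 32.7 = 33.39 mg/h

33.4 mg/h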